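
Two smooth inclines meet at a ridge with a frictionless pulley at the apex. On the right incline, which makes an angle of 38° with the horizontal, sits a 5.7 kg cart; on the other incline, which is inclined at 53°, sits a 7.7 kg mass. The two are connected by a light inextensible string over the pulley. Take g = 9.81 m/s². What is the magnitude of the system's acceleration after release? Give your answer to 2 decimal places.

1.93 m/s²

Resolve each weight along its own incline: the 5.7 kg mass has component 5.7 × 9.81 × sin 38° = 34.426 N down its slope, and the 7.7 kg mass has 7.7 × 9.81 × sin 53° = 60.327 N down its slope.
The 7.7 kg side's 60.327 N exceeds the other side's 34.426 N, so that mass slides down and the 5.7 kg mass slides up. Taking that direction as positive, Newton's second law for the whole system gives 60.327 − 34.426 = (5.7 + 7.7) a, so a = 25.901 / 13.4 = 1.9329 m/s².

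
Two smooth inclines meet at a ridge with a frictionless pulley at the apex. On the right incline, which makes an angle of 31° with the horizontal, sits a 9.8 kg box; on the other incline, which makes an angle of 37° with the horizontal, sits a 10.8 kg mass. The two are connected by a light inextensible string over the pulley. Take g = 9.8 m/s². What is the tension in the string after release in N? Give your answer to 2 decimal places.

56.23 N

Resolve each weight along its own incline: the 9.8 kg mass has component 9.8 × 9.8 × sin 31° = 49.464 N down its slope, and the 10.8 kg mass has 10.8 × 9.8 × sin 37° = 63.696 N down its slope.
The 10.8 kg side's 63.696 N exceeds the other side's 49.464 N, so that mass slides down and the 9.8 kg mass slides up. Taking that direction as positive, Newton's second law for the whole system gives 63.696 − 49.464 = (9.8 + 10.8) a, so a = 14.232 / 20.6 = 0.6909 m/s².
For the 9.8 kg mass (up-slope positive): T − 49.464 = 9.8 × 0.6909, so T = 56.235 N.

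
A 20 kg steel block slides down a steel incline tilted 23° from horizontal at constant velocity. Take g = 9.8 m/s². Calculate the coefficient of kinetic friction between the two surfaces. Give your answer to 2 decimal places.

At constant velocity the net force along the incline is zero: mg sin 23° = μ mg cos 23°.
So μ = tan 23° = 0.3907 / 0.9205 = 0.4244.

0.42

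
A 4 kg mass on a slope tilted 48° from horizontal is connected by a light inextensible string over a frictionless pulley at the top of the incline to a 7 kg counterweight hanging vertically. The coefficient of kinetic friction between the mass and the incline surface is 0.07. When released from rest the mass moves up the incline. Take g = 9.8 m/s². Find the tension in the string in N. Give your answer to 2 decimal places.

44.65 N

For the mass on the incline: the weight component along the slope is m₁g sin 48° = 4 × 9.8 × 0.7431 = 29.130 N and the normal force is N = m₁g cos 48° = 26.230 N.
Kinetic friction opposes the mass's motion up the incline: f = μN = 0.07 × 26.230 = 1.836 N acting down the slope.
Newton's second law for the mass (up-slope positive): T − 29.130 − 1.836 = 4 a. For the hanging counterweight (downward positive): 7 × 9.8 − T = 7 a.
Adding the two equations eliminates T: 37.634 = 11 a, so a = 3.4213 m/s².
Then from the hanging counterweight's equation, T = 7 × (9.8 − 3.4213) = 44.651 N.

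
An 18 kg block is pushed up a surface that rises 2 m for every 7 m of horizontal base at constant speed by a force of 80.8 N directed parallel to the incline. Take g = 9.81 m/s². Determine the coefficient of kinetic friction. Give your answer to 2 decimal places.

0.19

At constant speed ΣF = 0 along the incline. The applied 80.8 N acts up the slope; the weight component mg sin 15.95° = 48.510 N and kinetic friction μN both act down the slope.
So 80.8 = 48.510 + μ × 169.786, giving μ = (80.8 − 48.510) / 169.786 = 0.1902.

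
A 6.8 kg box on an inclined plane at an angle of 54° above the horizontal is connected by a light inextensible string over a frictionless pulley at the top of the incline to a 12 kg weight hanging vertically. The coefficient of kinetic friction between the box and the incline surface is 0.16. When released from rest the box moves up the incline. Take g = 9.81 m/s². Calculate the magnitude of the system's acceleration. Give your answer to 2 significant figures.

For the box on the incline: the weight component along the slope is m₁g sin 54° = 6.8 × 9.81 × 0.8090 = 53.967 N and the normal force is N = m₁g cos 54° = 39.210 N.
Kinetic friction opposes the box's motion up the incline: f = μN = 0.16 × 39.210 = 6.274 N acting down the slope.
Newton's second law for the box (up-slope positive): T − 53.967 − 6.274 = 6.8 a. For the hanging weight (downward positive): 12 × 9.81 − T = 12 a.
Adding the two equations eliminates T: 57.479 = 18.8 a, so a = 3.0574 m/s².

3.1 m/s²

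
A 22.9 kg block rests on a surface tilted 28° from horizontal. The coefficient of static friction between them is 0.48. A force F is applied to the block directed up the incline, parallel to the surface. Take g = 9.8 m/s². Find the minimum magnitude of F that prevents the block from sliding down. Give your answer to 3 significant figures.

10.2 N

The normal force is N = mg cos 28° = 198.151 N. With F at its minimum the block is on the verge of sliding down, so static friction is at its maximum μ_s N = 0.48 × 198.151 = 95.112 N and acts up the slope.
Equilibrium along the incline: F + μ_s N = mg sin 28°, so F = 105.359 − 95.112 = 10.247 N.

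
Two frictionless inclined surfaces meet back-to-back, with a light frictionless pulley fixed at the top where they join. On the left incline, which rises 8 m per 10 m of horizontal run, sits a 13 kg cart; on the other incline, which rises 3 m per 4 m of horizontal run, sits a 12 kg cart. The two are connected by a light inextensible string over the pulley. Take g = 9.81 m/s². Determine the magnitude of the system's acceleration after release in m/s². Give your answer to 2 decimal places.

0.36 m/s²

Resolve each weight along its own incline: the 13 kg mass has component 13 × 9.81 × sin 38.66° = 79.667 N down its slope, and the 12 kg mass has 12 × 9.81 × sin 36.87° = 70.632 N down its slope.
The 13 kg side's 79.667 N exceeds the other side's 70.632 N, so that mass slides down and the 12 kg mass slides up. Taking that direction as positive, Newton's second law for the whole system gives 79.667 − 70.632 = (13 + 12) a, so a = 9.035 / 25 = 0.3614 m/s².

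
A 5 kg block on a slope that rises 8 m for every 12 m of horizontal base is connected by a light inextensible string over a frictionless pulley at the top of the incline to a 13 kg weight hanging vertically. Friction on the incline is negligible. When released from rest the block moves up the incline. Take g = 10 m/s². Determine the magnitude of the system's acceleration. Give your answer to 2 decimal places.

5.68 m/s²

For the block on the incline: the weight component along the slope is m₁g sin 33.69° = 5 × 10 × 0.5547 = 27.735 N and the normal force is N = m₁g cos 33.69° = 41.603 N.
Newton's second law for the block (up-slope positive): T − 27.735 = 5 a. For the hanging weight (downward positive): 13 × 10 − T = 13 a.
Adding the two equations eliminates T: 102.265 = 18 a, so a = 5.6814 m/s².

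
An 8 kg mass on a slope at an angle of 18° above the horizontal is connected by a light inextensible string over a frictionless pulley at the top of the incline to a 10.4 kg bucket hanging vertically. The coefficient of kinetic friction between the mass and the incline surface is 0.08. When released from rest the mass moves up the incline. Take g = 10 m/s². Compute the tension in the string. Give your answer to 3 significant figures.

62.6 N

For the mass on the incline: the weight component along the slope is m₁g sin 18° = 8 × 10 × 0.3090 = 24.720 N and the normal force is N = m₁g cos 18° = 76.085 N.
Kinetic friction opposes the mass's motion up the incline: f = μN = 0.08 × 76.085 = 6.087 N acting down the slope.
Newton's second law for the mass (up-slope positive): T − 24.720 − 6.087 = 8 a. For the hanging bucket (downward positive): 10.4 × 10 − T = 10.4 a.
Adding the two equations eliminates T: 73.193 = 18.4 a, so a = 3.9779 m/s².
Then from the hanging bucket's equation, T = 10.4 × (10 − 3.9779) = 62.630 N.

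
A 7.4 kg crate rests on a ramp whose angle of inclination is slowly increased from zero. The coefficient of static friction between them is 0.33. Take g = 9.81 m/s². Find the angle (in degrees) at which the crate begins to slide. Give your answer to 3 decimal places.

18.263°

At the threshold of sliding, static friction is at its maximum μ_s N and exactly balances the weight component along the incline: mg sin θ = μ_s mg cos θ.
Hence tan θ = μ_s = 0.33, so θ = arctan(0.33) = 18.2629°.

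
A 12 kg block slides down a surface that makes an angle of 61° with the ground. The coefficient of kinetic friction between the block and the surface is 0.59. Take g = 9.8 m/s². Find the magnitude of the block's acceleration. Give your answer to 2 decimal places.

Resolving the weight along the incline: the component pulling the block down the slope is mg sin 61° = 12 × 9.8 × 0.8746 = 102.853 N, and the normal force is N = mg cos 61° = 12 × 9.8 × 0.4848 = 57.012 N.
Kinetic friction acts up the slope with magnitude f = μN = 0.59 × 57.012 = 33.637 N.
Net force along the incline is 102.853 − 33.637 = 69.216 N, so a = 69.216 / 12 = 5.7680 m/s².

5.77 m/s²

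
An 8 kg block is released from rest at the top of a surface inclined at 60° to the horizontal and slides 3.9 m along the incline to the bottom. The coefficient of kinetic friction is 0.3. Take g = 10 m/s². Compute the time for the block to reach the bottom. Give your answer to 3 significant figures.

The weight component along the incline is mg sin 60° = 69.282 N and the normal force is N = mg cos 60° = 40.000 N.
Friction up the slope is f = μN = 0.3 × 40.000 = 12.000 N, so the net downslope force is 69.282 − 12.000 = 57.282 N and a = 57.282 / 8 = 7.1602 m/s².
Starting from rest, L = ½at², so t = √(2L/a) = √(2 × 3.9 / 7.1602) = 1.0437 s.

1.04 s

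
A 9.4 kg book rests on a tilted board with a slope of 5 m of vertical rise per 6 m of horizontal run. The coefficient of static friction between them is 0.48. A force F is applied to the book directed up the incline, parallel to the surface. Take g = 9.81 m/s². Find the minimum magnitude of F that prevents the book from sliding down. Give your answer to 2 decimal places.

25.03 N

The normal force is N = mg cos 39.81° = 70.841 N. With F at its minimum the book is on the verge of sliding down, so static friction is at its maximum μ_s N = 0.48 × 70.841 = 34.004 N and acts up the slope.
Equilibrium along the incline: F + μ_s N = mg sin 39.81°, so F = 59.034 − 34.004 = 25.030 N.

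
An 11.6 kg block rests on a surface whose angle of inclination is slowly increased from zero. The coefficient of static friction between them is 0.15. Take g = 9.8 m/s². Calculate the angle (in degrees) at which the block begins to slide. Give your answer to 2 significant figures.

8.5°

At the threshold of sliding, static friction is at its maximum μ_s N and exactly balances the weight component along the incline: mg sin θ = μ_s mg cos θ.
Hence tan θ = μ_s = 0.15, so θ = arctan(0.15) = 8.5308°.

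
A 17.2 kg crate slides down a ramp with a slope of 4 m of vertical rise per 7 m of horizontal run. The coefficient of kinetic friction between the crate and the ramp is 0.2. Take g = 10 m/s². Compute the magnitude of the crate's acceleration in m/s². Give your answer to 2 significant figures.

3.2 m/s²

Resolving the weight along the incline: the component pulling the crate down the slope is mg sin 29.74° = 17.2 × 10 × 0.4961 = 85.329 N, and the normal force is N = mg cos 29.74° = 17.2 × 10 × 0.8682 = 149.330 N.
Kinetic friction acts up the slope with magnitude f = μN = 0.2 × 149.330 = 29.866 N.
Net force along the incline is 85.329 − 29.866 = 55.463 N, so a = 55.463 / 17.2 = 3.2246 m/s².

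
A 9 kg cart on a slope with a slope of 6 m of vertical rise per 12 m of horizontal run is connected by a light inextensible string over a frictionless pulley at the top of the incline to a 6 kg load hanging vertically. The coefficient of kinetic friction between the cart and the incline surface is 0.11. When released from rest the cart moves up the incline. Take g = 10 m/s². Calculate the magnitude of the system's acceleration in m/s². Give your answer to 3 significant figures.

0.726 m/s²

For the cart on the incline: the weight component along the slope is m₁g sin 26.57° = 9 × 10 × 0.4472 = 40.248 N and the normal force is N = m₁g cos 26.57° = 80.498 N.
Kinetic friction opposes the cart's motion up the incline: f = μN = 0.11 × 80.498 = 8.855 N acting down the slope.
Newton's second law for the cart (up-slope positive): T − 40.248 − 8.855 = 9 a. For the hanging load (downward positive): 6 × 10 − T = 6 a.
Adding the two equations eliminates T: 10.897 = 15 a, so a = 0.7265 m/s².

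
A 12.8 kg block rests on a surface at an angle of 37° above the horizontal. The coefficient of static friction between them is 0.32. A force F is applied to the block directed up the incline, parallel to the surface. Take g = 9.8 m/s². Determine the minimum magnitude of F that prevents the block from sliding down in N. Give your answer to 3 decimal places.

The normal force is N = mg cos 37° = 100.181 N. With F at its minimum the block is on the verge of sliding down, so static friction is at its maximum μ_s N = 0.32 × 100.181 = 32.058 N and acts up the slope.
Equilibrium along the incline: F + μ_s N = mg sin 37°, so F = 75.492 − 32.058 = 43.434 N.

43.434 N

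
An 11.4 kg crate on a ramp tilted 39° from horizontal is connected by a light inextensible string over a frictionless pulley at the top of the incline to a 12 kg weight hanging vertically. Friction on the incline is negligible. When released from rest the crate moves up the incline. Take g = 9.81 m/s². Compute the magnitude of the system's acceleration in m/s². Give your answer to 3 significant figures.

2.02 m/s²

For the crate on the incline: the weight component along the slope is m₁g sin 39° = 11.4 × 9.81 × 0.6293 = 70.377 N and the normal force is N = m₁g cos 39° = 86.911 N.
Newton's second law for the crate (up-slope positive): T − 70.377 = 11.4 a. For the hanging weight (downward positive): 12 × 9.81 − T = 12 a.
Adding the two equations eliminates T: 47.343 = 23.4 a, so a = 2.0232 m/s².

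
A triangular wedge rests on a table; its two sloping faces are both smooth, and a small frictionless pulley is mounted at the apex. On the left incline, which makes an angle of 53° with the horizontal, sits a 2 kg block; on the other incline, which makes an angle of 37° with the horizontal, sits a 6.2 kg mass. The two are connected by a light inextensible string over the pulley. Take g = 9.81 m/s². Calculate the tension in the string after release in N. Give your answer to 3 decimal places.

20.775 N

Resolve each weight along its own incline: the 2 kg mass has component 2 × 9.81 × sin 53° = 15.669 N down its slope, and the 6.2 kg mass has 6.2 × 9.81 × sin 37° = 36.604 N down its slope.
The 6.2 kg side's 36.604 N exceeds the other side's 15.669 N, so that mass slides down and the 2 kg mass slides up. Taking that direction as positive, Newton's second law for the whole system gives 36.604 − 15.669 = (2 + 6.2) a, so a = 20.935 / 8.2 = 2.5530 m/s².
For the 2 kg mass (up-slope positive): T − 15.669 = 2 × 2.5530, so T = 20.775 N.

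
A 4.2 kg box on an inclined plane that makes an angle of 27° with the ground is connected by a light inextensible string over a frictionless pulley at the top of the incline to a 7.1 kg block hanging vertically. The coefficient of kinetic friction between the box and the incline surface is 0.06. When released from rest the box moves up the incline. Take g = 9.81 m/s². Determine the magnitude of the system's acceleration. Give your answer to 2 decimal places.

For the box on the incline: the weight component along the slope is m₁g sin 27° = 4.2 × 9.81 × 0.4540 = 18.706 N and the normal force is N = m₁g cos 27° = 36.711 N.
Kinetic friction opposes the box's motion up the incline: f = μN = 0.06 × 36.711 = 2.203 N acting down the slope.
Newton's second law for the box (up-slope positive): T − 18.706 − 2.203 = 4.2 a. For the hanging block (downward positive): 7.1 × 9.81 − T = 7.1 a.
Adding the two equations eliminates T: 48.742 = 11.3 a, so a = 4.3135 m/s².

4.31 m/s²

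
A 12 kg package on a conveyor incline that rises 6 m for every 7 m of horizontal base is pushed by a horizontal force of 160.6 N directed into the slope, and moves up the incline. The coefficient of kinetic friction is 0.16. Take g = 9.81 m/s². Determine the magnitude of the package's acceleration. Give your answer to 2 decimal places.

The horizontal push has components F cos 40.60° = 160.6 × 0.7593 = 121.944 N up the incline and F sin 40.60° = 160.6 × 0.6508 = 104.518 N pressing into the surface.
The normal force is therefore N = mg cos 40.60° + F sin 40.60° = 89.385 + 104.518 = 193.903 N, and kinetic friction down the slope is μN = 0.16 × 193.903 = 31.024 N.
Along the incline: F cos 40.60° − mg sin 40.60° − μN = ma, so 121.944 − 76.612 − 31.024 = 12 a, giving a = 1.1923 m/s².

1.19 m/s²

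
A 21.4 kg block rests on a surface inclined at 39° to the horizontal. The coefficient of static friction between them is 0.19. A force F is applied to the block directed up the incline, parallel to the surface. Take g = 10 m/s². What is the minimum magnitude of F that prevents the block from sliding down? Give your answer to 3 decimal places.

The normal force is N = mg cos 39° = 166.309 N. With F at its minimum the block is on the verge of sliding down, so static friction is at its maximum μ_s N = 0.19 × 166.309 = 31.599 N and acts up the slope.
Equilibrium along the incline: F + μ_s N = mg sin 39°, so F = 134.675 − 31.599 = 103.076 N.

103.076 N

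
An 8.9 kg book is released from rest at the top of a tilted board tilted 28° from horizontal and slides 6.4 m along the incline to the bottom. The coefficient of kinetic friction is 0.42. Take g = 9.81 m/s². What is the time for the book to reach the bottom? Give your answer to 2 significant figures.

The weight component along the incline is mg sin 28° = 40.989 N and the normal force is N = mg cos 28° = 77.089 N.
Friction up the slope is f = μN = 0.42 × 77.089 = 32.377 N, so the net downslope force is 40.989 − 32.377 = 8.612 N and a = 8.612 / 8.9 = 0.9676 m/s².
Starting from rest, L = ½at², so t = √(2L/a) = √(2 × 6.4 / 0.9676) = 3.6371 s.

3.6 s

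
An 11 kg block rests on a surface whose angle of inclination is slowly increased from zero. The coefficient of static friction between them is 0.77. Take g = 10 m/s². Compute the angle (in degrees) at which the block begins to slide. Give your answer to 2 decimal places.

At the threshold of sliding, static friction is at its maximum μ_s N and exactly balances the weight component along the incline: mg sin θ = μ_s mg cos θ.
Hence tan θ = μ_s = 0.77, so θ = arctan(0.77) = 37.5963°.

37.60°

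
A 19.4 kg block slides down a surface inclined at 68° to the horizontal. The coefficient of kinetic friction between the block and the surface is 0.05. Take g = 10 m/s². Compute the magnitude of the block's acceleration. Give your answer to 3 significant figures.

9.08 m/s²

Resolving the weight along the incline: the component pulling the block down the slope is mg sin 68° = 19.4 × 10 × 0.9272 = 179.877 N, and the normal force is N = mg cos 68° = 19.4 × 10 × 0.3746 = 72.672 N.
Kinetic friction acts up the slope with magnitude f = μN = 0.05 × 72.672 = 3.634 N.
Net force along the incline is 179.877 − 3.634 = 176.243 N, so a = 176.243 / 19.4 = 9.0847 m/s².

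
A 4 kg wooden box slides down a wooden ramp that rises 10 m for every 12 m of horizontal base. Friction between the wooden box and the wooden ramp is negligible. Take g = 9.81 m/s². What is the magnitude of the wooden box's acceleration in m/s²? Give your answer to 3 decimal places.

6.280 m/s²

Resolving the weight along the incline: the component pulling the wooden box down the slope is mg sin 39.81° = 4 × 9.81 × 0.6402 = 25.121 N, and the normal force is N = mg cos 39.81° = 4 × 9.81 × 0.7682 = 30.144 N.
With no friction the net force along the incline is 25.121 N, so a = g sin 39.81° = 25.121 / 4 = 6.2802 m/s².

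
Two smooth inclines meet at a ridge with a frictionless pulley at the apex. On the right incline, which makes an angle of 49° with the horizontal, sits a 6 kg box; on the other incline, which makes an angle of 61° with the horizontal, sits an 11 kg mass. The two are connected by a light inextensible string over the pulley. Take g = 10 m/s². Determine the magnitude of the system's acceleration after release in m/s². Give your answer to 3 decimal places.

Resolve each weight along its own incline: the 6 kg mass has component 6 × 10 × sin 49° = 45.283 N down its slope, and the 11 kg mass has 11 × 10 × sin 61° = 96.208 N down its slope.
The 11 kg side's 96.208 N exceeds the other side's 45.283 N, so that mass slides down and the 6 kg mass slides up. Taking that direction as positive, Newton's second law for the whole system gives 96.208 − 45.283 = (6 + 11) a, so a = 50.925 / 17 = 2.9956 m/s².

2.996 m/s²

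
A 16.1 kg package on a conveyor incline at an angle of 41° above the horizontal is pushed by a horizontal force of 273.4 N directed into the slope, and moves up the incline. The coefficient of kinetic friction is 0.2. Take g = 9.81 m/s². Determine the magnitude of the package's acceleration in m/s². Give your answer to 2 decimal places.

The horizontal push has components F cos 41° = 273.4 × 0.7547 = 206.335 N up the incline and F sin 41° = 273.4 × 0.6561 = 179.378 N pressing into the surface.
The normal force is therefore N = mg cos 41° + F sin 41° = 119.198 + 179.378 = 298.576 N, and kinetic friction down the slope is μN = 0.2 × 298.576 = 59.715 N.
Along the incline: F cos 41° − mg sin 41° − μN = ma, so 206.335 − 103.625 − 59.715 = 16.1 a, giving a = 2.6705 m/s².

2.67 m/s²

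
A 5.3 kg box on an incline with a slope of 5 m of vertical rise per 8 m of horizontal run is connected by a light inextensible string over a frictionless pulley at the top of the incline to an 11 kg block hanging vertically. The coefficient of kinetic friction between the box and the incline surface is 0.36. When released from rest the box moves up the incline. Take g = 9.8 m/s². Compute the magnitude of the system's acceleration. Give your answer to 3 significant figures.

3.95 m/s²

For the box on the incline: the weight component along the slope is m₁g sin 32.01° = 5.3 × 9.8 × 0.5300 = 27.528 N and the normal force is N = m₁g cos 32.01° = 44.045 N.
Kinetic friction opposes the box's motion up the incline: f = μN = 0.36 × 44.045 = 15.856 N acting down the slope.
Newton's second law for the box (up-slope positive): T − 27.528 − 15.856 = 5.3 a. For the hanging block (downward positive): 11 × 9.8 − T = 11 a.
Adding the two equations eliminates T: 64.416 = 16.3 a, so a = 3.9519 m/s².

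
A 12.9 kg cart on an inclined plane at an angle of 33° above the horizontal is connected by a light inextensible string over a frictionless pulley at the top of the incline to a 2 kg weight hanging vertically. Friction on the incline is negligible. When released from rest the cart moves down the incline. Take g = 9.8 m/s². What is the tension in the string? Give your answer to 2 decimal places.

For the cart on the incline: the weight component along the slope is m₁g sin 33° = 12.9 × 9.8 × 0.5446 = 68.848 N and the normal force is N = m₁g cos 33° = 106.025 N.
Newton's second law for the cart (down-slope positive): 68.848 − T = 12.9 a. For the hanging weight (upward positive): T − 2 × 9.8 = 2 a.
Adding the two equations eliminates T: 49.248 = 14.9 a, so a = 3.3052 m/s².
Then from the hanging weight's equation, T = 2 × (9.8 + 3.3052) = 26.210 N.

26.21 N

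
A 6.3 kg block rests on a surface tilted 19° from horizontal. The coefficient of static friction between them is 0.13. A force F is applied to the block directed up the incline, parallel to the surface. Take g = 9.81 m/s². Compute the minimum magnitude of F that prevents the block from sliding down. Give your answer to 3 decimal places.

12.524 N

The normal force is N = mg cos 19° = 58.436 N. With F at its minimum the block is on the verge of sliding down, so static friction is at its maximum μ_s N = 0.13 × 58.436 = 7.597 N and acts up the slope.
Equilibrium along the incline: F + μ_s N = mg sin 19°, so F = 20.121 − 7.597 = 12.524 N.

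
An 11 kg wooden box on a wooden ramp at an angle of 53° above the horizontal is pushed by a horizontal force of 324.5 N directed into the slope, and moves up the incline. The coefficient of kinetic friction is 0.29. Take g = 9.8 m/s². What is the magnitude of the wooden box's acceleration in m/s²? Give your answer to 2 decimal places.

The horizontal push has components F cos 53° = 324.5 × 0.6018 = 195.284 N up the incline and F sin 53° = 324.5 × 0.7986 = 259.146 N pressing into the surface.
The normal force is therefore N = mg cos 53° + F sin 53° = 64.874 + 259.146 = 324.020 N, and kinetic friction down the slope is μN = 0.29 × 324.020 = 93.966 N.
Along the incline: F cos 53° − mg sin 53° − μN = ma, so 195.284 − 86.089 − 93.966 = 11 a, giving a = 1.3845 m/s².

1.38 m/s²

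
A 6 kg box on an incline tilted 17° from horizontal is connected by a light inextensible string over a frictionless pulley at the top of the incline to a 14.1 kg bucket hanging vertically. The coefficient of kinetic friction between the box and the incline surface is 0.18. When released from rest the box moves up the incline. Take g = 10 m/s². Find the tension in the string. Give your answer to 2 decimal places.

61.64 N

For the box on the incline: the weight component along the slope is m₁g sin 17° = 6 × 10 × 0.2924 = 17.544 N and the normal force is N = m₁g cos 17° = 57.378 N.
Kinetic friction opposes the box's motion up the incline: f = μN = 0.18 × 57.378 = 10.328 N acting down the slope.
Newton's second law for the box (up-slope positive): T − 17.544 − 10.328 = 6 a. For the hanging bucket (downward positive): 14.1 × 10 − T = 14.1 a.
Adding the two equations eliminates T: 113.128 = 20.1 a, so a = 5.6283 m/s².
Then from the hanging bucket's equation, T = 14.1 × (10 − 5.6283) = 61.641 N.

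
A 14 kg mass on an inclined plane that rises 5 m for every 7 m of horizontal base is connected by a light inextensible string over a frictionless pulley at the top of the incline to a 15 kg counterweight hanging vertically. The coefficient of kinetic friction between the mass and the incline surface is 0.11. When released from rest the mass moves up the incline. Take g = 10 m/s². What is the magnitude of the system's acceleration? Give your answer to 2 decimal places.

For the mass on the incline: the weight component along the slope is m₁g sin 35.54° = 14 × 10 × 0.5812 = 81.368 N and the normal force is N = m₁g cos 35.54° = 113.923 N.
Kinetic friction opposes the mass's motion up the incline: f = μN = 0.11 × 113.923 = 12.532 N acting down the slope.
Newton's second law for the mass (up-slope positive): T − 81.368 − 12.532 = 14 a. For the hanging counterweight (downward positive): 15 × 10 − T = 15 a.
Adding the two equations eliminates T: 56.100 = 29 a, so a = 1.9345 m/s².

1.93 m/s²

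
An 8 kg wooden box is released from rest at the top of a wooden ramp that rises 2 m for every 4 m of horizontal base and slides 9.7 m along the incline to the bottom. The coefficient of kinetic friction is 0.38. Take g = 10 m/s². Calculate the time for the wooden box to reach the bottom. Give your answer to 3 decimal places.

4.251 s

The weight component along the incline is mg sin 26.57° = 35.777 N and the normal force is N = mg cos 26.57° = 71.554 N.
Friction up the slope is f = μN = 0.38 × 71.554 = 27.191 N, so the net downslope force is 35.777 − 27.191 = 8.586 N and a = 8.586 / 8 = 1.0733 m/s².
Starting from rest, L = ½at², so t = √(2L/a) = √(2 × 9.7 / 1.0733) = 4.2515 s.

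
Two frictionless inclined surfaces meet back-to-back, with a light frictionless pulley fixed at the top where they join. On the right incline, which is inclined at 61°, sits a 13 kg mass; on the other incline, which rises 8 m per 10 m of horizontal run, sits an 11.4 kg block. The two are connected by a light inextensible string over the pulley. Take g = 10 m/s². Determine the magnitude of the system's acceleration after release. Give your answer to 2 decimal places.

1.74 m/s²

Resolve each weight along its own incline: the 13 kg mass has component 13 × 10 × sin 61° = 113.701 N down its slope, and the 11.4 kg mass has 11.4 × 10 × sin 38.66° = 71.215 N down its slope.
The 13 kg side's 113.701 N exceeds the other side's 71.215 N, so that mass slides down and the 11.4 kg mass slides up. Taking that direction as positive, Newton's second law for the whole system gives 113.701 − 71.215 = (13 + 11.4) a, so a = 42.486 / 24.4 = 1.7412 m/s².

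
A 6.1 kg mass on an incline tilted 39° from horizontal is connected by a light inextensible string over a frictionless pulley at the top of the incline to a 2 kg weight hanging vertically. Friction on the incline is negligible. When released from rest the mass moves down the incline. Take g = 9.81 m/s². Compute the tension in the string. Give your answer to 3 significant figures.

24.1 N

For the mass on the incline: the weight component along the slope is m₁g sin 39° = 6.1 × 9.81 × 0.6293 = 37.658 N and the normal force is N = m₁g cos 39° = 46.505 N.
Newton's second law for the mass (down-slope positive): 37.658 − T = 6.1 a. For the hanging weight (upward positive): T − 2 × 9.81 = 2 a.
Adding the two equations eliminates T: 18.038 = 8.1 a, so a = 2.2269 m/s².
Then from the hanging weight's equation, T = 2 × (9.81 + 2.2269) = 24.074 N.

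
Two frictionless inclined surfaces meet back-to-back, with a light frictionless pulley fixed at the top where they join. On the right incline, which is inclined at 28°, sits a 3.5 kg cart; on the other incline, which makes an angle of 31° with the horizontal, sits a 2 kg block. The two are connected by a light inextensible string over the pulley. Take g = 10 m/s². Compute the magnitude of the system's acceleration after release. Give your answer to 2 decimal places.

1.11 m/s²

Resolve each weight along its own incline: the 3.5 kg mass has component 3.5 × 10 × sin 28° = 16.432 N down its slope, and the 2 kg mass has 2 × 10 × sin 31° = 10.301 N down its slope.
The 3.5 kg side's 16.432 N exceeds the other side's 10.301 N, so that mass slides down and the 2 kg mass slides up. Taking that direction as positive, Newton's second law for the whole system gives 16.432 − 10.301 = (3.5 + 2) a, so a = 6.131 / 5.5 = 1.1147 m/s².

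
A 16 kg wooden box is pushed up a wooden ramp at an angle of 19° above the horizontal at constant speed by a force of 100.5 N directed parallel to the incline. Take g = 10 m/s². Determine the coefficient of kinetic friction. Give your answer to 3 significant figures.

0.320

At constant speed ΣF = 0 along the incline. The applied 100.5 N acts up the slope; the weight component mg sin 19° = 52.091 N and kinetic friction μN both act down the slope.
So 100.5 = 52.091 + μ × 151.283, giving μ = (100.5 − 52.091) / 151.283 = 0.3200.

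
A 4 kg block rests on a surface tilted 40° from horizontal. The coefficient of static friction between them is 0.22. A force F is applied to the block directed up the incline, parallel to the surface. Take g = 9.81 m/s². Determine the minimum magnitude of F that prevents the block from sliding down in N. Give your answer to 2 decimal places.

The normal force is N = mg cos 40° = 30.060 N. With F at its minimum the block is on the verge of sliding down, so static friction is at its maximum μ_s N = 0.22 × 30.060 = 6.613 N and acts up the slope.
Equilibrium along the incline: F + μ_s N = mg sin 40°, so F = 25.223 − 6.613 = 18.610 N.

18.61 N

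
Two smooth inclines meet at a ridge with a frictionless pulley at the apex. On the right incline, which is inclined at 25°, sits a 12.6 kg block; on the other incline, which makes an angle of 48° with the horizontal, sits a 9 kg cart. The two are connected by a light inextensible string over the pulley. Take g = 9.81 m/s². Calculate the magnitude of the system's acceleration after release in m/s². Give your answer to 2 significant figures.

0.62 m/s²

Resolve each weight along its own incline: the 12.6 kg mass has component 12.6 × 9.81 × sin 25° = 52.238 N down its slope, and the 9 kg mass has 9 × 9.81 × sin 48° = 65.612 N down its slope.
The 9 kg side's 65.612 N exceeds the other side's 52.238 N, so that mass slides down and the 12.6 kg mass slides up. Taking that direction as positive, Newton's second law for the whole system gives 65.612 − 52.238 = (12.6 + 9) a, so a = 13.374 / 21.6 = 0.6192 m/s².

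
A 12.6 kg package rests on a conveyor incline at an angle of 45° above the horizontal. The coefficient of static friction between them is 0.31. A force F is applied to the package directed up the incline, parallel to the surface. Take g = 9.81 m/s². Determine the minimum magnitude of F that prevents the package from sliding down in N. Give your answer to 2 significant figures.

60 N

The normal force is N = mg cos 45° = 87.403 N. With F at its minimum the package is on the verge of sliding down, so static friction is at its maximum μ_s N = 0.31 × 87.403 = 27.095 N and acts up the slope.
Equilibrium along the incline: F + μ_s N = mg sin 45°, so F = 87.403 − 27.095 = 60.308 N.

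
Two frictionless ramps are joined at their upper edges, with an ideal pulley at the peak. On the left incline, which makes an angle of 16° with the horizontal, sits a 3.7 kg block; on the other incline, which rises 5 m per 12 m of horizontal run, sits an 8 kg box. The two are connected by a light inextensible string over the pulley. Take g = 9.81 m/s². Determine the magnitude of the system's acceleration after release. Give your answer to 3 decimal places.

1.725 m/s²

Resolve each weight along its own incline: the 3.7 kg mass has component 3.7 × 9.81 × sin 16° = 10.005 N down its slope, and the 8 kg mass has 8 × 9.81 × sin 22.62° = 30.185 N down its slope.
The 8 kg side's 30.185 N exceeds the other side's 10.005 N, so that mass slides down and the 3.7 kg mass slides up. Taking that direction as positive, Newton's second law for the whole system gives 30.185 − 10.005 = (3.7 + 8) a, so a = 20.180 / 11.7 = 1.7248 m/s².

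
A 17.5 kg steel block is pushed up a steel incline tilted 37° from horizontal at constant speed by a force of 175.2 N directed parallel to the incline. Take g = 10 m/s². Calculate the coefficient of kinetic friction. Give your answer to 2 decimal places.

0.50

At constant speed ΣF = 0 along the incline. The applied 175.2 N acts up the slope; the weight component mg sin 37° = 105.318 N and kinetic friction μN both act down the slope.
So 175.2 = 105.318 + μ × 139.761, giving μ = (175.2 − 105.318) / 139.761 = 0.5000.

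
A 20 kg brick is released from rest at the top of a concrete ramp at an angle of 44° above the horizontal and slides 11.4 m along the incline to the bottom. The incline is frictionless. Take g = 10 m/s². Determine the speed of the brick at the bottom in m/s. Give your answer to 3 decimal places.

12.585 m/s

The weight component along the incline is mg sin 44° = 138.932 N and the normal force is N = mg cos 44° = 143.868 N.
With no friction, a = g sin 44° = 6.9466 m/s².
Starting from rest over a distance of 11.4 m, v² = 2aL = 2 × 6.9466 × 11.4 = 158.3825, so v = 12.5850 m/s.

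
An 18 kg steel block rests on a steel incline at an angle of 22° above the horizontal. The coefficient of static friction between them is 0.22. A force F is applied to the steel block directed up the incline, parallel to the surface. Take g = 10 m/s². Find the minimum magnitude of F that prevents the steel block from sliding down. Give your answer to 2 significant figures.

The normal force is N = mg cos 22° = 166.893 N. With F at its minimum the steel block is on the verge of sliding down, so static friction is at its maximum μ_s N = 0.22 × 166.893 = 36.716 N and acts up the slope.
Equilibrium along the incline: F + μ_s N = mg sin 22°, so F = 67.429 − 36.716 = 30.713 N.

31 N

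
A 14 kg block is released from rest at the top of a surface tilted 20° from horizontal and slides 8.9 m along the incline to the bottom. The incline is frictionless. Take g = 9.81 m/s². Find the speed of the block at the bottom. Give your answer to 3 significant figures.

The weight component along the incline is mg sin 20° = 46.973 N and the normal force is N = mg cos 20° = 129.057 N.
With no friction, a = g sin 20° = 3.3552 m/s².
Starting from rest over a distance of 8.9 m, v² = 2aL = 2 × 3.3552 × 8.9 = 59.7226, so v = 7.7280 m/s.

7.73 m/s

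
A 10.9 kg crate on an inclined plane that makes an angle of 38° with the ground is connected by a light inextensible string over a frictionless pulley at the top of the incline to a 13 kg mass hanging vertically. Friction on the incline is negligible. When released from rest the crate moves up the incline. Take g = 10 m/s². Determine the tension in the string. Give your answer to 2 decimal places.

95.79 N

For the crate on the incline: the weight component along the slope is m₁g sin 38° = 10.9 × 10 × 0.6157 = 67.111 N and the normal force is N = m₁g cos 38° = 85.893 N.
Newton's second law for the crate (up-slope positive): T − 67.111 = 10.9 a. For the hanging mass (downward positive): 13 × 10 − T = 13 a.
Adding the two equations eliminates T: 62.889 = 23.9 a, so a = 2.6313 m/s².
Then from the hanging mass's equation, T = 13 × (10 − 2.6313) = 95.793 N.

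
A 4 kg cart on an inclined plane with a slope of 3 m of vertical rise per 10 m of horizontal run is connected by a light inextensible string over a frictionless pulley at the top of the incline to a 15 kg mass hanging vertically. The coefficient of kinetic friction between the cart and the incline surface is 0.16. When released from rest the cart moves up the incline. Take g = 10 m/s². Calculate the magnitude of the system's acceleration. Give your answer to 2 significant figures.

7.0 m/s²

For the cart on the incline: the weight component along the slope is m₁g sin 16.70° = 4 × 10 × 0.2873 = 11.492 N and the normal force is N = m₁g cos 16.70° = 38.313 N.
Kinetic friction opposes the cart's motion up the incline: f = μN = 0.16 × 38.313 = 6.130 N acting down the slope.
Newton's second law for the cart (up-slope positive): T − 11.492 − 6.130 = 4 a. For the hanging mass (downward positive): 15 × 10 − T = 15 a.
Adding the two equations eliminates T: 132.378 = 19 a, so a = 6.9673 m/s².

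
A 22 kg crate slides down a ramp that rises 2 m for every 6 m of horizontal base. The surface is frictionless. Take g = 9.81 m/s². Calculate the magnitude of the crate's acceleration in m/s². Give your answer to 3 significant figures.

3.10 m/s²

Resolving the weight along the incline: the component pulling the crate down the slope is mg sin 18.43° = 22 × 9.81 × 0.3162 = 68.242 N, and the normal force is N = mg cos 18.43° = 22 × 9.81 × 0.9487 = 204.748 N.
With no friction the net force along the incline is 68.242 N, so a = g sin 18.43° = 68.242 / 22 = 3.1019 m/s².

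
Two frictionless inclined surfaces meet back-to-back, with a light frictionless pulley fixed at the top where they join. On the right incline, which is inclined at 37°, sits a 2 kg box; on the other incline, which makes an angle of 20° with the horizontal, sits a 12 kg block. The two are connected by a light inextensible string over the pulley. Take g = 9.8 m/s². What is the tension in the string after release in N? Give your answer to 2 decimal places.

Resolve each weight along its own incline: the 2 kg mass has component 2 × 9.8 × sin 37° = 11.796 N down its slope, and the 12 kg mass has 12 × 9.8 × sin 20° = 40.222 N down its slope.
The 12 kg side's 40.222 N exceeds the other side's 11.796 N, so that mass slides down and the 2 kg mass slides up. Taking that direction as positive, Newton's second law for the whole system gives 40.222 − 11.796 = (2 + 12) a, so a = 28.426 / 14 = 2.0304 m/s².
For the 2 kg mass (up-slope positive): T − 11.796 = 2 × 2.0304, so T = 15.857 N.

15.86 N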